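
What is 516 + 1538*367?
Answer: 564962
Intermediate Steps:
516 + 1538*367 = 516 + 564446 = 564962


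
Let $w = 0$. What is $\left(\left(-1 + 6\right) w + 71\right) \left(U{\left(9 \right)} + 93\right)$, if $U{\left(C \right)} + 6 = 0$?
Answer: $6177$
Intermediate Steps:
$U{\left(C \right)} = -6$ ($U{\left(C \right)} = -6 + 0 = -6$)
$\left(\left(-1 + 6\right) w + 71\right) \left(U{\left(9 \right)} + 93\right) = \left(\left(-1 + 6\right) 0 + 71\right) \left(-6 + 93\right) = \left(5 \cdot 0 + 71\right) 87 = \left(0 + 71\right) 87 = 71 \cdot 87 = 6177$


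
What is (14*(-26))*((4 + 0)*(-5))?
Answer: 7280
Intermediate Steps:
(14*(-26))*((4 + 0)*(-5)) = -1456*(-5) = -364*(-20) = 7280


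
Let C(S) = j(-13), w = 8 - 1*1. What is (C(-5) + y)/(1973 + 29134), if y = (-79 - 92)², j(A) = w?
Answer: 29248/31107 ≈ 0.94024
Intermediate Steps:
w = 7 (w = 8 - 1 = 7)
j(A) = 7
C(S) = 7
y = 29241 (y = (-171)² = 29241)
(C(-5) + y)/(1973 + 29134) = (7 + 29241)/(1973 + 29134) = 29248/31107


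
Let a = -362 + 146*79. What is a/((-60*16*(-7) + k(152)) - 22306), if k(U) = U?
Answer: -5586/7717 ≈ -0.72386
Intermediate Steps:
a = 11172 (a = -362 + 11534 = 11172)
a/((-60*16*(-7) + k(152)) - 22306) = 11172/((-60*16*(-7) + 152) - 22306) = 11172/((-960*(-7) + 152) - 22306) = 11172/((6720 + 152) - 22306) = 11172/(6872 - 22306) = 11172/(-15434) = 11172*(-1/15434) = -5586/7717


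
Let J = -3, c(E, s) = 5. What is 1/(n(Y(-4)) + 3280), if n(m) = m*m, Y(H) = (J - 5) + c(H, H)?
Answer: 1/3289 ≈ 0.00030404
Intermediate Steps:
Y(H) = -3 (Y(H) = (-3 - 5) + 5 = -8 + 5 = -3)
n(m) = m²
1/(n(Y(-4)) + 3280) = 1/((-3)² + 3280) = 1/(9 + 3280) = 1/3289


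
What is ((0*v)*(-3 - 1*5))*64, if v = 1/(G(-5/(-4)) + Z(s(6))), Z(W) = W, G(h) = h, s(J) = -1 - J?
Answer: 0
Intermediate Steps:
v = -4/23 (v = 1/(-5/(-4) + (-1 - 1*6)) = 1/(-5*(-¼) + (-1 - 6)) = 1/(5/4 - 7) = 1/(-23/4) = -4/23 ≈ -0.17391)
((0*v)*(-3 - 1*5))*64 = ((0*(-4/23))*(-3 - 1*5))*64 = (0*(-3 - 5))*64 = (0*(-8))*64 = 0*64 = 0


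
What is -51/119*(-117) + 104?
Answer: 1079/7 ≈ 154.14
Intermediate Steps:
-51/119*(-117) + 104 = -51*1/119*(-117) + 104 = -3/7*(-117) + 104 = 351/7 + 104 = 1079/7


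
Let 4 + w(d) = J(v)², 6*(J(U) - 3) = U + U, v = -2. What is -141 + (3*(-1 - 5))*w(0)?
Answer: -167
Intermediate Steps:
J(U) = 3 + U/3 (J(U) = 3 + (U + U)/6 = 3 + (2*U)/6 = 3 + U/3)
w(d) = 13/9 (w(d) = -4 + (3 + (⅓)*(-2))² = -4 + (3 - ⅔)² = -4 + (7/3)² = -4 + 49/9 = 13/9)
-141 + (3*(-1 - 5))*w(0) = -141 + (3*(-1 - 5))*(13/9) = -141 + (3*(-6))*(13/9) = -141 - 18*13/9 = -141 - 26 = -167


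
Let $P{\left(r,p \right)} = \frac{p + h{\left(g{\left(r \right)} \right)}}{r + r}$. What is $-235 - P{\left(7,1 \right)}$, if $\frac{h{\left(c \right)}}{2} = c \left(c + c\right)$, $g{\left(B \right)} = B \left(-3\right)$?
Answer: $- \frac{5055}{14} \approx -361.07$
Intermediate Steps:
$g{\left(B \right)} = - 3 B$
$h{\left(c \right)} = 4 c^{2}$ ($h{\left(c \right)} = 2 c \left(c + c\right) = 2 c 2 c = 2 \cdot 2 c^{2} = 4 c^{2}$)
$P{\left(r,p \right)} = \frac{p + 36 r^{2}}{2 r}$ ($P{\left(r,p \right)} = \frac{p + 4 \left(- 3 r\right)^{2}}{r + r} = \frac{p + 4 \cdot 9 r^{2}}{2 r} = \left(p + 36 r^{2}\right) \frac{1}{2 r} = \frac{p + 36 r^{2}}{2 r}$)
$-235 - P{\left(7,1 \right)} = -235 - \left(18 \cdot 7 + \frac{1}{2} \cdot 1 \cdot \frac{1}{7}\right) = -235 - \left(126 + \frac{1}{2} \cdot 1 \cdot \frac{1}{7}\right) = -235 - \left(126 + \frac{1}{14}\right) = -235 - \frac{1765}{14} = - \frac{5055}{14}$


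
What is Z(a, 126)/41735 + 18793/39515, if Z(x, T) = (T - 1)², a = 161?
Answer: 280349546/329831705 ≈ 0.84998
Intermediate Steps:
Z(x, T) = (-1 + T)²
Z(a, 126)/41735 + 18793/39515 = (-1 + 126)²/41735 + 18793/39515 = 125²*(1/41735) + 18793*(1/39515) = 15625*(1/41735) + 18793/39515 = 3125/8347 + 18793/39515 = 280349546/329831705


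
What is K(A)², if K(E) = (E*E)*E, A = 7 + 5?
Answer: 2985984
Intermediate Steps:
A = 12
K(E) = E³ (K(E) = E²*E = E³)
K(A)² = (12³)² = 1728² = 2985984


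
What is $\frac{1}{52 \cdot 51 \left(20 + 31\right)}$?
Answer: $\frac{1}{135252} \approx 7.3936 \cdot 10^{-6}$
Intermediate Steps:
$\frac{1}{52 \cdot 51 \left(20 + 31\right)} = \frac{1}{2652 \cdot 51} = \frac{1}{135252}$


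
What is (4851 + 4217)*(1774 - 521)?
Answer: 11362204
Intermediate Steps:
(4851 + 4217)*(1774 - 521) = 9068*1253 = 11362204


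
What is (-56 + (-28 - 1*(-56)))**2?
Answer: 784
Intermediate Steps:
(-56 + (-28 - 1*(-56)))**2 = (-56 + (-28 + 56))**2 = (-56 + 28)**2 = (-28)**2 = 784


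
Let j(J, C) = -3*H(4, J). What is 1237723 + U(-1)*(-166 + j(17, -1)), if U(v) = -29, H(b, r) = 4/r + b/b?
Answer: 21124956/17 ≈ 1.2426e+6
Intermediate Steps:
H(b, r) = 1 + 4/r (H(b, r) = 4/r + 1 = 1 + 4/r)
j(J, C) = -3*(4 + J)/J
1237723 + U(-1)*(-166 + j(17, -1)) = 1237723 - 29*(-166 + (-3 - 12/17)) = 1237723 - 29*(-166 - 63/17) = 1237723 - 29*(-2885/17) = 1237723 + 83665/17 = 21124956/17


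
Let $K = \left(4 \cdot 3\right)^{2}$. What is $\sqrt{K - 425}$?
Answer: $i \sqrt{281} \approx 16.763 i$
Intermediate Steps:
$K = 144$ ($K = 12^{2} = 144$)
$\sqrt{K - 425} = \sqrt{144 - 425} = \sqrt{-281} = i \sqrt{281}$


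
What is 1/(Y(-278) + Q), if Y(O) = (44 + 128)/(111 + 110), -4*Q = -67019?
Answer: 884/14811887 ≈ 5.9682e-5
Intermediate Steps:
Q = 67019/4 (Q = -1/4*(-67019) = 67019/4 ≈ 16755.)
Y(O) = 172/221
1/(Y(-278) + Q) = 1/(172/221 + 67019/4) = 1/(14811887/884) = 884/14811887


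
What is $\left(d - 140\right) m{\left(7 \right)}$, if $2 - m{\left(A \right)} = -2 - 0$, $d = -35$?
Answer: $-700$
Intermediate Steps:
$m{\left(A \right)} = 4$ ($m{\left(A \right)} = 2 - \left(-2 - 0\right) = 2 - \left(-2 + 0\right) = 2 - -2 = 2 + 2 = 4$)
$\left(d - 140\right) m{\left(7 \right)} = \left(-35 - 140\right) 4 = \left(-175\right) 4 = -700$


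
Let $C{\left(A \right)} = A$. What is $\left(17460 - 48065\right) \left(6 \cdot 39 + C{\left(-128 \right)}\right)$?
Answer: $-3244130$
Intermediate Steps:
$\left(17460 - 48065\right) \left(6 \cdot 39 + C{\left(-128 \right)}\right) = \left(17460 - 48065\right) \left(6 \cdot 39 - 128\right) = - 30605 \left(234 - 128\right) = \left(-30605\right) 106 = -3244130$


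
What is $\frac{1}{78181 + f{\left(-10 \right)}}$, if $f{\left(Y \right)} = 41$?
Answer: $\frac{1}{78222} \approx 1.2784 \cdot 10^{-5}$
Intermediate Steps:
$\frac{1}{78181 + f{\left(-10 \right)}} = \frac{1}{78181 + 41} = \frac{1}{78222}$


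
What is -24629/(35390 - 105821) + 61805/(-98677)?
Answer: -1922672122/6949919787 ≈ -0.27665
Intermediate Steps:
-24629/(35390 - 105821) + 61805/(-98677) = -24629/(-70431) + 61805*(-1/98677) = -24629*(-1/70431) - 61805/98677 = 24629/70431 - 61805/98677 = -1922672122/6949919787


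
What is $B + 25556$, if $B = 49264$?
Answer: $74820$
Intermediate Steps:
$B + 25556 = 49264 + 25556 = 74820$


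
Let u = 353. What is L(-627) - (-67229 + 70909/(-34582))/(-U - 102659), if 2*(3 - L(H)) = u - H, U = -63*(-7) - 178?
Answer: -1735679054335/3559248604 ≈ -487.65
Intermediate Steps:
U = 263 (U = 441 - 178 = 263)
L(H) = -347/2 + H/2 (L(H) = 3 - (353 - H)/2 = 3 + (-353/2 + H/2) = -347/2 + H/2)
L(-627) - (-67229 + 70909/(-34582))/(-U - 102659) = (-347/2 + (½)*(-627)) - (-67229 + 70909/(-34582))/(-1*263 - 102659) = (-347/2 - 627/2) - (-67229 + 70909*(-1/34582))/(-263 - 102659) = -487 - (-67229 - 70909/34582)/(-102922) = -487 - (-2324984187)*(-1)/(34582*102922) = -487 - 1*2324984187/3559248604 = -487 - 2324984187/3559248604 = -1735679054335/3559248604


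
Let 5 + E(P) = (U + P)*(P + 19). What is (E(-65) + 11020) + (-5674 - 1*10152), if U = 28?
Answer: -3109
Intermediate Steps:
E(P) = -5 + (19 + P)*(28 + P) (E(P) = -5 + (28 + P)*(P + 19) = -5 + (28 + P)*(19 + P) = -5 + (19 + P)*(28 + P))
(E(-65) + 11020) + (-5674 - 1*10152) = ((527 + (-65)² + 47*(-65)) + 11020) + (-5674 - 1*10152) = ((527 + 4225 - 3055) + 11020) + (-5674 - 10152) = (1697 + 11020) - 15826 = 12717 - 15826 = -3109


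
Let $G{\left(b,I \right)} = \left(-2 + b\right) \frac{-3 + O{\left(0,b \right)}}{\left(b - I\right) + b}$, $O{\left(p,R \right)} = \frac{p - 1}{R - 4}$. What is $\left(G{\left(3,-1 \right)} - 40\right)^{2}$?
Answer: $\frac{79524}{49} \approx 1622.9$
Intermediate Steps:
$O{\left(p,R \right)} = \frac{-1 + p}{-4 + R}$
$G{\left(b,I \right)} = \frac{\left(-3 - \frac{1}{-4 + b}\right) \left(-2 + b\right)}{- I + 2 b}$ ($G{\left(b,I \right)} = \left(-2 + b\right) \frac{-3 + \frac{-1 + 0}{-4 + b}}{\left(b - I\right) + b} = \left(-2 + b\right) \frac{-3 + \frac{1}{-4 + b} \left(-1\right)}{- I + 2 b} = \left(-2 + b\right) \frac{-3 - \frac{1}{-4 + b}}{- I + 2 b} = \frac{\left(-3 - \frac{1}{-4 + b}\right) \left(-2 + b\right)}{- I + 2 b}$)
$\left(G{\left(3,-1 \right)} - 40\right)^{2} = \left(\frac{-2 + 3 - 3 \left(-4 + 3\right) \left(2 - 3\right)}{\left(-4 + 3\right) \left(-1 - 6\right)} - 40\right)^{2} = \left(\frac{-2 + 3 - - 3 \left(2 - 3\right)}{\left(-1\right) \left(-1 - 6\right)} - 40\right)^{2} = \left(- \frac{-2 + 3 - \left(-3\right) \left(-1\right)}{-7} - 40\right)^{2} = \left(\left(-1\right) \left(- \frac{1}{7}\right) \left(-2 + 3 - 3\right) - 40\right)^{2} = \left(\left(-1\right) \left(- \frac{1}{7}\right) \left(-2\right) - 40\right)^{2} = \left(- \frac{2}{7} - 40\right)^{2} = \left(- \frac{282}{7}\right)^{2} = \frac{79524}{49}$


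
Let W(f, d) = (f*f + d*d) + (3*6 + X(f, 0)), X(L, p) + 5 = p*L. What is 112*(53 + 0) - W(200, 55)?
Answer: -37102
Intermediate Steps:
X(L, p) = -5 + L*p (X(L, p) = -5 + p*L = -5 + L*p)
W(f, d) = 13 + d² + f² (W(f, d) = (f*f + d*d) + (3*6 + (-5 + f*0)) = (f² + d²) + (18 + (-5 + 0)) = (d² + f²) + (18 - 5) = (d² + f²) + 13 = 13 + d² + f²)
112*(53 + 0) - W(200, 55) = 112*(53 + 0) - (13 + 55² + 200²) = 112*53 - (13 + 3025 + 40000) = 5936 - 1*43038 = 5936 - 43038 = -37102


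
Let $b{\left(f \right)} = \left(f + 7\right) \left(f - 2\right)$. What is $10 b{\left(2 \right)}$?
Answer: $0$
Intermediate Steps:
$b{\left(f \right)} = \left(-2 + f\right) \left(7 + f\right)$ ($b{\left(f \right)} = \left(7 + f\right) \left(-2 + f\right) = \left(-2 + f\right) \left(7 + f\right)$)
$10 b{\left(2 \right)} = 10 \left(-14 + 2^{2} + 5 \cdot 2\right) = 10 \left(-14 + 4 + 10\right) = 10 \cdot 0 = 0$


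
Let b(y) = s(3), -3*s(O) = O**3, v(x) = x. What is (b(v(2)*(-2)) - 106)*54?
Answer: -6210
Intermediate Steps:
s(O) = -O**3/3
b(y) = -9 (b(y) = -1/3*3**3 = -1/3*27 = -9)
(b(v(2)*(-2)) - 106)*54 = (-9 - 106)*54 = -115*54 = -6210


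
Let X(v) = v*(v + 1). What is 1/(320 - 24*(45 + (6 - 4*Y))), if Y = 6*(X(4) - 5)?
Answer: 1/7736 ≈ 0.00012927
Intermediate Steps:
X(v) = v*(1 + v)
Y = 90 (Y = 6*(4*(1 + 4) - 5) = 6*(4*5 - 5) = 6*(20 - 5) = 6*15 = 90)
1/(320 - 24*(45 + (6 - 4*Y))) = 1/(320 - 24*(45 + (6 - 4*90))) = 1/(320 - 24*(45 + (6 - 360))) = 1/(320 - 24*(45 - 354)) = 1/(320 - 24*(-309)) = 1/(320 + 7416) = 1/7736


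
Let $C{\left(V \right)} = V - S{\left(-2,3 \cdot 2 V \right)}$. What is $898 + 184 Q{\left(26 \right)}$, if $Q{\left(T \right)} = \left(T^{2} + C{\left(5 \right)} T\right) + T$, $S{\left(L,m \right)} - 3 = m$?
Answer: $-3886$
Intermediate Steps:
$S{\left(L,m \right)} = 3 + m$
$C{\left(V \right)} = -3 - 5 V$ ($C{\left(V \right)} = V - \left(3 + 3 \cdot 2 V\right) = V - \left(3 + 6 V\right) = -3 - 5 V$)
$Q{\left(T \right)} = T^{2} - 27 T$ ($Q{\left(T \right)} = \left(T^{2} + \left(-3 - 25\right) T\right) + T = \left(T^{2} - 28 T\right) + T = T^{2} - 27 T$)
$898 + 184 Q{\left(26 \right)} = 898 + 184 \cdot 26 \left(-27 + 26\right) = 898 + 184 \cdot 26 \left(-1\right) = 898 + 184 \left(-26\right) = 898 - 4784 = -3886$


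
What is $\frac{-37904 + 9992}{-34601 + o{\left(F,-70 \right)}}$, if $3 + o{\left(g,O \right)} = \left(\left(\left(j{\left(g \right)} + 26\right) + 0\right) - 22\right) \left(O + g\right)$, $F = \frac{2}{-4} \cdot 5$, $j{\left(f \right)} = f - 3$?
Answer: $\frac{111648}{137981} \approx 0.80915$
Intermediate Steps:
$j{\left(f \right)} = -3 + f$ ($j{\left(f \right)} = f - 3 = -3 + f$)
$F = - \frac{5}{2}$ ($F = 2 \left(- \frac{1}{4}\right) 5 = \left(- \frac{1}{2}\right) 5 = - \frac{5}{2} \approx -2.5$)
$o{\left(g,O \right)} = -3 + \left(1 + g\right) \left(O + g\right)$ ($o{\left(g,O \right)} = -3 + \left(\left(\left(\left(-3 + g\right) + 26\right) + 0\right) - 22\right) \left(O + g\right) = -3 + \left(\left(\left(23 + g\right) + 0\right) - 22\right) \left(O + g\right) = -3 + \left(\left(23 + g\right) - 22\right) \left(O + g\right) = -3 + \left(1 + g\right) \left(O + g\right)$)
$\frac{-37904 + 9992}{-34601 + o{\left(F,-70 \right)}} = \frac{-37904 + 9992}{-34601 - \left(- \frac{199}{2} - \frac{25}{4}\right)} = - \frac{27912}{-34601 - - \frac{423}{4}} = - \frac{27912}{-34601 + \frac{423}{4}} = - \frac{27912}{- \frac{137981}{4}} = \left(-27912\right) \left(- \frac{4}{137981}\right) = \frac{111648}{137981}$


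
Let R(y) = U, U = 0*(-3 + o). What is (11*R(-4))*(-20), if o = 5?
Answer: 0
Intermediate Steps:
U = 0 (U = 0*(-3 + 5) = 0*2 = 0)
R(y) = 0
(11*R(-4))*(-20) = (11*0)*(-20) = 0*(-20) = 0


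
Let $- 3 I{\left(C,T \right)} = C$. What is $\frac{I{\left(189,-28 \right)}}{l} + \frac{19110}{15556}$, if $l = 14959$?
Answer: $\frac{20349033}{16621586} \approx 1.2243$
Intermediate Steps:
$I{\left(C,T \right)} = - \frac{C}{3}$
$\frac{I{\left(189,-28 \right)}}{l} + \frac{19110}{15556} = \frac{\left(- \frac{1}{3}\right) 189}{14959} + \frac{19110}{15556} = \left(-63\right) \frac{1}{14959} + 19110 \cdot \frac{1}{15556} = - \frac{9}{2137} + \frac{9555}{7778} = \frac{20349033}{16621586}$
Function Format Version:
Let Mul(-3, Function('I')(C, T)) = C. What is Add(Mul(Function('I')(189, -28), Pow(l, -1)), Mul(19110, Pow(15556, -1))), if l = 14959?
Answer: Rational(20349033, 16621586) ≈ 1.2243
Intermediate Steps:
Function('I')(C, T) = Mul(Rational(-1, 3), C)
Add(Mul(Function('I')(189, -28), Pow(l, -1)), Mul(19110, Pow(15556, -1))) = Add(Mul(Mul(Rational(-1, 3), 189), Pow(14959, -1)), Mul(19110, Pow(15556, -1))) = Add(Mul(-63, Rational(1, 14959)), Mul(19110, Rational(1, 15556))) = Add(Rational(-9, 2137), Rational(9555, 7778)) = Rational(20349033, 16621586)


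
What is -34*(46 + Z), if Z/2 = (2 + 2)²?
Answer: -2652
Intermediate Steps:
Z = 32 (Z = 2*(2 + 2)² = 2*4² = 2*16 = 32)
-34*(46 + Z) = -34*(46 + 32) = -34*78 = -2652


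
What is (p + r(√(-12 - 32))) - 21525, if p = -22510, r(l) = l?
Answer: -44035 + 2*I*√11 ≈ -44035.0 + 6.6332*I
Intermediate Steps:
(p + r(√(-12 - 32))) - 21525 = (-22510 + √(-12 - 32)) - 21525 = (-22510 + √(-44)) - 21525 = (-22510 + 2*I*√11) - 21525 = -44035 + 2*I*√11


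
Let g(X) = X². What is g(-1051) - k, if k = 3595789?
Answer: -2491188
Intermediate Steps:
g(-1051) - k = (-1051)² - 1*3595789 = 1104601 - 3595789 = -2491188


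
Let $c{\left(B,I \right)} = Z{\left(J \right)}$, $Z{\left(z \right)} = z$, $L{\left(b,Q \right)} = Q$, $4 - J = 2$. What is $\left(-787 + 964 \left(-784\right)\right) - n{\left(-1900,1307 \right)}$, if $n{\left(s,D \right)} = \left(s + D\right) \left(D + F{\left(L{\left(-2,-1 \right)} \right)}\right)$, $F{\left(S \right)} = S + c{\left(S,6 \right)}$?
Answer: $19081$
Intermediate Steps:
$J = 2$ ($J = 4 - 2 = 2$)
$c{\left(B,I \right)} = 2$
$F{\left(S \right)} = 2 + S$ ($F{\left(S \right)} = S + 2 = 2 + S$)
$n{\left(s,D \right)} = \left(1 + D\right) \left(D + s\right)$ ($n{\left(s,D \right)} = \left(s + D\right) \left(D + \left(2 - 1\right)\right) = \left(D + s\right) \left(D + 1\right) = \left(D + s\right) \left(1 + D\right) = \left(1 + D\right) \left(D + s\right)$)
$\left(-787 + 964 \left(-784\right)\right) - n{\left(-1900,1307 \right)} = \left(-787 + 964 \left(-784\right)\right) - \left(1307 - 1900 + 1307^{2} + 1307 \left(-1900\right)\right) = \left(-787 - 755776\right) - \left(1307 - 1900 + 1708249 - 2483300\right) = -756563 - -775644 = -756563 + 775644 = 19081$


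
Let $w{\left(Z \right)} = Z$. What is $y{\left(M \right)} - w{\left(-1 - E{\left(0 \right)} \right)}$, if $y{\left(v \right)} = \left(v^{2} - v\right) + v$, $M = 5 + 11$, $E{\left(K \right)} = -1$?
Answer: $256$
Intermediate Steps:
$M = 16$
$y{\left(v \right)} = v^{2}$
$y{\left(M \right)} - w{\left(-1 - E{\left(0 \right)} \right)} = 16^{2} - \left(-1 - -1\right) = 256 - \left(-1 + 1\right) = 256 - 0 = 256 + 0 = 256$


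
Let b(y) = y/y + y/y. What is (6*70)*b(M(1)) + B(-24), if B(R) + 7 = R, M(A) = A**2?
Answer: 809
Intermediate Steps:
B(R) = -7 + R
b(y) = 2 (b(y) = 1 + 1 = 2)
(6*70)*b(M(1)) + B(-24) = (6*70)*2 + (-7 - 24) = 420*2 - 31 = 840 - 31 = 809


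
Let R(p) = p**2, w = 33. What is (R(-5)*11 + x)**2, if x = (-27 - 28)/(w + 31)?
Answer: 307827025/4096 ≈ 75153.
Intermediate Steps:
x = -55/64 (x = (-27 - 28)/(33 + 31) = -55/64 ≈ -0.85938)
(R(-5)*11 + x)**2 = ((-5)**2*11 - 55/64)**2 = (25*11 - 55/64)**2 = (275 - 55/64)**2 = (17545/64)**2 = 307827025/4096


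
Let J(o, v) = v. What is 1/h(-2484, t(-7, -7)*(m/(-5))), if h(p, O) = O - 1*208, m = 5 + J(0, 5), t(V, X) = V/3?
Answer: -3/610 ≈ -0.0049180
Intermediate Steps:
t(V, X) = V/3 (t(V, X) = V*(⅓) = V/3)
m = 10 (m = 5 + 5 = 10)
h(p, O) = -208 + O (h(p, O) = O - 208 = -208 + O)
1/h(-2484, t(-7, -7)*(m/(-5))) = 1/(-208 + ((⅓)*(-7))*(10/(-5))) = 1/(-208 - 70*(-1)/(3*5)) = 1/(-208 - 7/3*(-2)) = 1/(-208 + 14/3) = 1/(-610/3) = -3/610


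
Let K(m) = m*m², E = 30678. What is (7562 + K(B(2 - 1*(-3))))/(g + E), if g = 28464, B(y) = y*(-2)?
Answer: 3281/29571 ≈ 0.11095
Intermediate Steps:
B(y) = -2*y
K(m) = m³
(7562 + K(B(2 - 1*(-3))))/(g + E) = (7562 + (-2*(2 - 1*(-3)))³)/(28464 + 30678) = (7562 + (-2*(2 + 3))³)/59142 = (7562 + (-2*5)³)*(1/59142) = (7562 + (-10)³)*(1/59142) = (7562 - 1000)*(1/59142) = 6562*(1/59142) = 3281/29571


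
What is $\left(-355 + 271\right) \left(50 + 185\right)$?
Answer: $-19740$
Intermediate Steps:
$\left(-355 + 271\right) \left(50 + 185\right) = \left(-84\right) 235 = -19740$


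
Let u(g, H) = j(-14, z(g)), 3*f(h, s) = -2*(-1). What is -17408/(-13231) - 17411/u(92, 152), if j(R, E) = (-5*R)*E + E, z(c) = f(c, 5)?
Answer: -688622887/1878802 ≈ -366.52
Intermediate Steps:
f(h, s) = 2/3 (f(h, s) = (-2*(-1))/3 = (1/3)*2 = 2/3)
z(c) = 2/3
j(R, E) = E - 5*E*R (j(R, E) = -5*E*R + E = E - 5*E*R)
u(g, H) = 142/3 (u(g, H) = 2*(1 - 5*(-14))/3 = 2*(1 + 70)/3 = (2/3)*71 = 142/3)
-17408/(-13231) - 17411/u(92, 152) = -17408/(-13231) - 17411/142/3 = -17408*(-1/13231) - 17411*3/142 = 17408/13231 - 52233/142 = -688622887/1878802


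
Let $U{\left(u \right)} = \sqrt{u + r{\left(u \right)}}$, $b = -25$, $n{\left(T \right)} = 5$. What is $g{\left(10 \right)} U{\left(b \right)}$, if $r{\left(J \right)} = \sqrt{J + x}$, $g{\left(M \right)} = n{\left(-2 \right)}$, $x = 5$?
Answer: $5 \sqrt{-25 + 2 i \sqrt{5}} \approx 2.2272 + 25.099 i$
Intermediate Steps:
$g{\left(M \right)} = 5$
$r{\left(J \right)} = \sqrt{5 + J}$ ($r{\left(J \right)} = \sqrt{J + 5} = \sqrt{5 + J}$)
$U{\left(u \right)} = \sqrt{u + \sqrt{5 + u}}$
$g{\left(10 \right)} U{\left(b \right)} = 5 \sqrt{-25 + \sqrt{5 - 25}} = 5 \sqrt{-25 + \sqrt{-20}} = 5 \sqrt{-25 + 2 i \sqrt{5}}$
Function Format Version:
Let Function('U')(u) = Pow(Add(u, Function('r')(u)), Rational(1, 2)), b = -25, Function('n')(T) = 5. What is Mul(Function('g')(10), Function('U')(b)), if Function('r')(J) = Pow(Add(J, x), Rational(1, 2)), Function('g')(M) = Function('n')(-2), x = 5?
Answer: Mul(5, Pow(Add(-25, Mul(2, I, Pow(5, Rational(1, 2)))), Rational(1, 2))) ≈ Add(2.2272, Mul(25.099, I))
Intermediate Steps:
Function('g')(M) = 5
Function('r')(J) = Pow(Add(5, J), Rational(1, 2)) (Function('r')(J) = Pow(Add(J, 5), Rational(1, 2)) = Pow(Add(5, J), Rational(1, 2)))
Function('U')(u) = Pow(Add(u, Pow(Add(5, u), Rational(1, 2))), Rational(1, 2))
Mul(Function('g')(10), Function('U')(b)) = Mul(5, Pow(Add(-25, Pow(Add(5, -25), Rational(1, 2))), Rational(1, 2))) = Mul(5, Pow(Add(-25, Pow(-20, Rational(1, 2))), Rational(1, 2))) = Mul(5, Pow(Add(-25, Mul(2, I, Pow(5, Rational(1, 2)))), Rational(1, 2)))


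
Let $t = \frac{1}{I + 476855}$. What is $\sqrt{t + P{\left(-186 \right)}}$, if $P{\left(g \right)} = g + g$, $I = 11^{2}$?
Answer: $\frac{i \sqrt{5289516901581}}{119244} \approx 19.287 i$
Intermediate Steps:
$I = 121$
$P{\left(g \right)} = 2 g$
$t = \frac{1}{476976}$ ($t = \frac{1}{121 + 476855} = \frac{1}{476976} \approx 2.0965 \cdot 10^{-6}$)
$\sqrt{t + P{\left(-186 \right)}} = \sqrt{\frac{1}{476976} + 2 \left(-186\right)} = \sqrt{\frac{1}{476976} - 372} = \sqrt{- \frac{177435071}{476976}} = \frac{i \sqrt{5289516901581}}{119244}$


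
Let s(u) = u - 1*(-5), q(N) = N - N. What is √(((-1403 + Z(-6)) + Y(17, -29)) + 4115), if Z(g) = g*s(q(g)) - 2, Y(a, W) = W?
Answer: √2651 ≈ 51.488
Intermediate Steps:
q(N) = 0
s(u) = 5 + u (s(u) = u + 5 = 5 + u)
Z(g) = -2 + 5*g (Z(g) = g*(5 + 0) - 2 = g*5 - 2 = 5*g - 2 = -2 + 5*g)
√(((-1403 + Z(-6)) + Y(17, -29)) + 4115) = √(((-1403 + (-2 + 5*(-6))) - 29) + 4115) = √(((-1403 + (-2 - 30)) - 29) + 4115) = √(((-1403 - 32) - 29) + 4115) = √((-1435 - 29) + 4115) = √(-1464 + 4115) = √2651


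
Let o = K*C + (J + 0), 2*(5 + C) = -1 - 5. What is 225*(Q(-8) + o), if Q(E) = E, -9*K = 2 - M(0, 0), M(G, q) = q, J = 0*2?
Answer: -1400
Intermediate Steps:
J = 0
C = -8 (C = -5 + (-1 - 5)/2 = -5 + (½)*(-6) = -5 - 3 = -8)
K = -2/9 (K = -(2 - 1*0)/9 = -(2 + 0)/9 = -⅑*2 = -2/9 ≈ -0.22222)
o = 16/9 (o = -2/9*(-8) + (0 + 0) = 16/9 + 0 = 16/9 ≈ 1.7778)
225*(Q(-8) + o) = 225*(-8 + 16/9) = 225*(-56/9) = -1400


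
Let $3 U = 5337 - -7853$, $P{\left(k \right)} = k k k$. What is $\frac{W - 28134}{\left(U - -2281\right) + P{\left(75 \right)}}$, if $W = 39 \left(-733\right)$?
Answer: $- \frac{170163}{1285658} \approx -0.13235$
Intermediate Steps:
$P{\left(k \right)} = k^{3}$ ($P{\left(k \right)} = k^{2} k = k^{3}$)
$W = -28587$
$U = \frac{13190}{3}$ ($U = \frac{5337 - -7853}{3} = \frac{5337 + 7853}{3} = \frac{1}{3} \cdot 13190 = \frac{13190}{3} \approx 4396.7$)
$\frac{W - 28134}{\left(U - -2281\right) + P{\left(75 \right)}} = \frac{-28587 - 28134}{\left(\frac{13190}{3} - -2281\right) + 75^{3}} = - \frac{56721}{\left(\frac{13190}{3} + 2281\right) + 421875} = - \frac{56721}{\frac{20033}{3} + 421875} = - \frac{56721}{\frac{1285658}{3}} = \left(-56721\right) \frac{3}{1285658} = - \frac{170163}{1285658}$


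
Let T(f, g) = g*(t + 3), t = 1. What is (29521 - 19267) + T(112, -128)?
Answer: 9742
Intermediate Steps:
T(f, g) = 4*g (T(f, g) = g*(1 + 3) = g*4 = 4*g)
(29521 - 19267) + T(112, -128) = (29521 - 19267) + 4*(-128) = 10254 - 512 = 9742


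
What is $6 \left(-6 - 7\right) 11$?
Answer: $-858$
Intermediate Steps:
$6 \left(-6 - 7\right) 11 = 6 \left(-13\right) 11 = \left(-78\right) 11 = -858$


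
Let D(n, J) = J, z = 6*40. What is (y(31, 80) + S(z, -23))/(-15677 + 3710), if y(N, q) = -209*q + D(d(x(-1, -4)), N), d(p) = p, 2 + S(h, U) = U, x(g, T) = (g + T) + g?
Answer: 16714/11967 ≈ 1.3967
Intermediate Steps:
x(g, T) = T + 2*g (x(g, T) = (T + g) + g = T + 2*g)
z = 240
S(h, U) = -2 + U
y(N, q) = N - 209*q (y(N, q) = -209*q + N = N - 209*q)
(y(31, 80) + S(z, -23))/(-15677 + 3710) = ((31 - 209*80) + (-2 - 23))/(-15677 + 3710) = ((31 - 16720) - 25)/(-11967) = (-16689 - 25)*(-1/11967) = -16714*(-1/11967) = 16714/11967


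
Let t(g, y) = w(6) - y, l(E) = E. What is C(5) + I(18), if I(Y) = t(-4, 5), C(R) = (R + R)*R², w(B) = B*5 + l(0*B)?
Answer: 275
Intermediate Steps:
w(B) = 5*B (w(B) = B*5 + 0*B = 5*B + 0 = 5*B)
C(R) = 2*R³ (C(R) = (2*R)*R² = 2*R³)
t(g, y) = 30 - y (t(g, y) = 5*6 - y = 30 - y)
I(Y) = 25 (I(Y) = 30 - 1*5 = 30 - 5 = 25)
C(5) + I(18) = 2*5³ + 25 = 2*125 + 25 = 250 + 25 = 275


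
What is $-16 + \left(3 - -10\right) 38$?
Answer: $478$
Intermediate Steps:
$-16 + \left(3 - -10\right) 38 = -16 + \left(3 + 10\right) 38 = -16 + 13 \cdot 38 = -16 + 494 = 478$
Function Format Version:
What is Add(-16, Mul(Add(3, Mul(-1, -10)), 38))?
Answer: 478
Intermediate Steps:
Add(-16, Mul(Add(3, Mul(-1, -10)), 38)) = Add(-16, Mul(Add(3, 10), 38)) = Add(-16, Mul(13, 38)) = Add(-16, 494) = 478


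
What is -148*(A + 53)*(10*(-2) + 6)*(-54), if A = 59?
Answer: -12531456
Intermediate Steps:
-148*(A + 53)*(10*(-2) + 6)*(-54) = -148*(59 + 53)*(10*(-2) + 6)*(-54) = -16576*(-20 + 6)*(-54) = -16576*(-14)*(-54) = -148*(-1568)*(-54) = 232064*(-54) = -12531456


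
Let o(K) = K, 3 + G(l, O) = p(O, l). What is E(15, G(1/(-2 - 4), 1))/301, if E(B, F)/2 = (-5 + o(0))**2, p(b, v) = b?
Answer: 50/301 ≈ 0.16611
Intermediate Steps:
G(l, O) = -3 + O
E(B, F) = 50 (E(B, F) = 2*(-5 + 0)**2 = 2*(-5)**2 = 2*25 = 50)
E(15, G(1/(-2 - 4), 1))/301 = 50/301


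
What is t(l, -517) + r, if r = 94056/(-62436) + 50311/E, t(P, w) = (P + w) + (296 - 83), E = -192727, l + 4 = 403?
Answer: 93489702836/1002758581 ≈ 93.233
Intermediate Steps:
l = 399 (l = -4 + 403 = 399)
t(P, w) = 213 + P + w (t(P, w) = (P + w) + 213 = 213 + P + w)
r = -1772362359/1002758581 (r = 94056/(-62436) + 50311/(-192727) = 94056*(-1/62436) + 50311*(-1/192727) = -7838/5203 - 50311/192727 = -1772362359/1002758581 ≈ -1.7675)
t(l, -517) + r = (213 + 399 - 517) - 1772362359/1002758581 = 95 - 1772362359/1002758581 = 93489702836/1002758581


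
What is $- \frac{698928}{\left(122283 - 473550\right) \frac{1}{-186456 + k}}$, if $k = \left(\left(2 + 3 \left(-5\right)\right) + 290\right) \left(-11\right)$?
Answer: $- \frac{44149650928}{117089} \approx -3.7706 \cdot 10^{5}$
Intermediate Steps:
$k = -3047$ ($k = \left(\left(2 - 15\right) + 290\right) \left(-11\right) = \left(-13 + 290\right) \left(-11\right) = 277 \left(-11\right) = -3047$)
$- \frac{698928}{\left(122283 - 473550\right) \frac{1}{-186456 + k}} = - \frac{698928}{\left(122283 - 473550\right) \frac{1}{-186456 - 3047}} = - \frac{698928}{\left(-351267\right) \frac{1}{-189503}} = - \frac{698928}{\left(-351267\right) \left(- \frac{1}{189503}\right)} = - \frac{698928}{\frac{351267}{189503}} = \left(-698928\right) \frac{189503}{351267} = - \frac{44149650928}{117089}$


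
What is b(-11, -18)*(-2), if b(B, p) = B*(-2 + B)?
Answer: -286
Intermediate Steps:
b(-11, -18)*(-2) = -11*(-2 - 11)*(-2) = -11*(-13)*(-2) = 143*(-2) = -286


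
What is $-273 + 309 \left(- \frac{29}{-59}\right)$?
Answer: $- \frac{7146}{59} \approx -121.12$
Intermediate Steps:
$-273 + 309 \left(- \frac{29}{-59}\right) = -273 + 309 \left(\left(-29\right) \left(- \frac{1}{59}\right)\right) = -273 + 309 \cdot \frac{29}{59} = -273 + \frac{8961}{59} = - \frac{7146}{59}$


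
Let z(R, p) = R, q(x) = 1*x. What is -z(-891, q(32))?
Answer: 891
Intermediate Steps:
q(x) = x
-z(-891, q(32)) = -1*(-891) = 891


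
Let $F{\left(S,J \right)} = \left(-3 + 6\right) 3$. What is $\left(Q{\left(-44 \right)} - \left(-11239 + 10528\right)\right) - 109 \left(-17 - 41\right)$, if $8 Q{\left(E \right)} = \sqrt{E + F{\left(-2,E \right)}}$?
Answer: $7033 + \frac{i \sqrt{35}}{8} \approx 7033.0 + 0.73951 i$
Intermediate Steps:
$F{\left(S,J \right)} = 9$ ($F{\left(S,J \right)} = 3 \cdot 3 = 9$)
$Q{\left(E \right)} = \frac{\sqrt{9 + E}}{8}$ ($Q{\left(E \right)} = \frac{\sqrt{E + 9}}{8} = \frac{\sqrt{9 + E}}{8}$)
$\left(Q{\left(-44 \right)} - \left(-11239 + 10528\right)\right) - 109 \left(-17 - 41\right) = \left(\frac{\sqrt{9 - 44}}{8} - \left(-11239 + 10528\right)\right) - 109 \left(-17 - 41\right) = \left(\frac{\sqrt{-35}}{8} - -711\right) - 109 \left(-58\right) = \left(\frac{i \sqrt{35}}{8} + 711\right) - -6322 = \left(\frac{i \sqrt{35}}{8} + 711\right) + 6322 = \left(711 + \frac{i \sqrt{35}}{8}\right) + 6322 = 7033 + \frac{i \sqrt{35}}{8}$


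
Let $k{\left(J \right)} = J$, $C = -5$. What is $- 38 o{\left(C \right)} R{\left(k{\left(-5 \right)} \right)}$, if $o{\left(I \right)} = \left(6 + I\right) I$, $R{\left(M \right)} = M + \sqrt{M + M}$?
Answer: $-950 + 190 i \sqrt{10} \approx -950.0 + 600.83 i$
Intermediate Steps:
$R{\left(M \right)} = M + \sqrt{2} \sqrt{M}$ ($R{\left(M \right)} = M + \sqrt{2 M} = M + \sqrt{2} \sqrt{M}$)
$o{\left(I \right)} = I \left(6 + I\right)$
$- 38 o{\left(C \right)} R{\left(k{\left(-5 \right)} \right)} = - 38 \left(- 5 \left(6 - 5\right)\right) \left(-5 + \sqrt{2} \sqrt{-5}\right) = - 38 \left(\left(-5\right) 1\right) \left(-5 + \sqrt{2} i \sqrt{5}\right) = \left(-38\right) \left(-5\right) \left(-5 + i \sqrt{10}\right) = 190 \left(-5 + i \sqrt{10}\right) = -950 + 190 i \sqrt{10}$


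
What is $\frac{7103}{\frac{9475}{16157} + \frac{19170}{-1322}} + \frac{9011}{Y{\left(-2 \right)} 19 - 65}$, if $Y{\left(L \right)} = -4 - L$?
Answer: $- \frac{9152472421763}{15305992610} \approx -597.97$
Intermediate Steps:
$\frac{7103}{\frac{9475}{16157} + \frac{19170}{-1322}} + \frac{9011}{Y{\left(-2 \right)} 19 - 65} = \frac{7103}{\frac{9475}{16157} + \frac{19170}{-1322}} + \frac{9011}{\left(-4 - -2\right) 19 - 65} = \frac{7103}{9475 \cdot \frac{1}{16157} + 19170 \left(- \frac{1}{1322}\right)} + \frac{9011}{\left(-4 + 2\right) 19 - 65} = \frac{7103}{\frac{9475}{16157} - \frac{9585}{661}} + \frac{9011}{\left(-2\right) 19 - 65} = \frac{7103}{- \frac{148601870}{10679777}} + \frac{9011}{-38 - 65} = 7103 \left(- \frac{10679777}{148601870}\right) + \frac{9011}{-103} = - \frac{75858456031}{148601870} + 9011 \left(- \frac{1}{103}\right) = - \frac{75858456031}{148601870} - \frac{9011}{103} = - \frac{9152472421763}{15305992610}$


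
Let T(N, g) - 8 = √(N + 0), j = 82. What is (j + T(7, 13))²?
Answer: (90 + √7)² ≈ 8583.2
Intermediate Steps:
T(N, g) = 8 + √N (T(N, g) = 8 + √(N + 0) = 8 + √N)
(j + T(7, 13))² = (82 + (8 + √7))² = (90 + √7)²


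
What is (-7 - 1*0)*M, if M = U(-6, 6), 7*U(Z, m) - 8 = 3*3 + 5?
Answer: -22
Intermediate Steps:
U(Z, m) = 22/7 (U(Z, m) = 8/7 + (3*3 + 5)/7 = 8/7 + (9 + 5)/7 = 8/7 + (⅐)*14 = 8/7 + 2 = 22/7)
M = 22/7 ≈ 3.1429
(-7 - 1*0)*M = (-7 - 1*0)*(22/7) = (-7 + 0)*(22/7) = -7*22/7 = -22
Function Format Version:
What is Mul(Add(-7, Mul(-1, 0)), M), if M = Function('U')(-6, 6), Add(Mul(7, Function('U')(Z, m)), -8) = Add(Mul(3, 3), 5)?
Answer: -22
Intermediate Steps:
Function('U')(Z, m) = Rational(22, 7) (Function('U')(Z, m) = Add(Rational(8, 7), Mul(Rational(1, 7), Add(Mul(3, 3), 5))) = Add(Rational(8, 7), Mul(Rational(1, 7), Add(9, 5))) = Add(Rational(8, 7), Mul(Rational(1, 7), 14)) = Add(Rational(8, 7), 2) = Rational(22, 7))
M = Rational(22, 7) ≈ 3.1429
Mul(Add(-7, Mul(-1, 0)), M) = Mul(Add(-7, Mul(-1, 0)), Rational(22, 7)) = Mul(Add(-7, 0), Rational(22, 7)) = Mul(-7, Rational(22, 7)) = -22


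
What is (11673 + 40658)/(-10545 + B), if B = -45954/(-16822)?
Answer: -440156041/88671018 ≈ -4.9639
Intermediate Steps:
B = 22977/8411 (B = -45954*(-1/16822) = 22977/8411 ≈ 2.7318)
(11673 + 40658)/(-10545 + B) = (11673 + 40658)/(-10545 + 22977/8411) = 52331/(-88671018/8411) = 52331*(-8411/88671018) = -440156041/88671018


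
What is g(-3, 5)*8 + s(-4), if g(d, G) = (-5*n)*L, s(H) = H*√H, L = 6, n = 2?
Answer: -480 - 8*I ≈ -480.0 - 8.0*I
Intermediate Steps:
s(H) = H^(3/2)
g(d, G) = -60 (g(d, G) = -5*2*6 = -10*6 = -60)
g(-3, 5)*8 + s(-4) = -60*8 + (-4)^(3/2) = -480 - 8*I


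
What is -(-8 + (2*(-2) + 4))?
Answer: 8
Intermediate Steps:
-(-8 + (2*(-2) + 4)) = -(-8 + (-4 + 4)) = -(-8 + 0) = -1*(-8) = 8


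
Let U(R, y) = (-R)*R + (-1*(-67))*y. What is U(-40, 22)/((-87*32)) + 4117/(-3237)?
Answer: -1842311/1501968 ≈ -1.2266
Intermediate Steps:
U(R, y) = -R**2 + 67*y
U(-40, 22)/((-87*32)) + 4117/(-3237) = (-1*(-40)**2 + 67*22)/((-87*32)) + 4117/(-3237) = (-1*1600 + 1474)/(-2784) + 4117*(-1/3237) = (-1600 + 1474)*(-1/2784) - 4117/3237 = -126*(-1/2784) - 4117/3237 = 21/464 - 4117/3237 = -1842311/1501968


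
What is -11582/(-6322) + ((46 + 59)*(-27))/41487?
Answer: 77096594/43713469 ≈ 1.7637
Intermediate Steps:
-11582/(-6322) + ((46 + 59)*(-27))/41487 = -11582*(-1/6322) + (105*(-27))*(1/41487) = 5791/3161 - 2835*1/41487 = 5791/3161 - 945/13829 = 77096594/43713469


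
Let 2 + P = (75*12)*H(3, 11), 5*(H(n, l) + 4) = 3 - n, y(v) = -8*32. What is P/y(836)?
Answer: 1801/128 ≈ 14.070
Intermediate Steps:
y(v) = -256
H(n, l) = -17/5 - n/5 (H(n, l) = -4 + (3 - n)/5 = -4 + (3/5 - n/5) = -17/5 - n/5)
P = -3602 (P = -2 + (75*12)*(-17/5 - 1/5*3) = -2 + 900*(-17/5 - 3/5) = -2 + 900*(-4) = -2 - 3600 = -3602)
P/y(836) = -3602/(-256) = -3602*(-1/256) = 1801/128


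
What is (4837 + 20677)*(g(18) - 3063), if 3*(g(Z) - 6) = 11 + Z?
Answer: -233248988/3 ≈ -7.7750e+7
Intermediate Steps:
g(Z) = 29/3 + Z/3 (g(Z) = 6 + (11 + Z)/3 = 6 + (11/3 + Z/3) = 29/3 + Z/3)
(4837 + 20677)*(g(18) - 3063) = (4837 + 20677)*((29/3 + (⅓)*18) - 3063) = 25514*((29/3 + 6) - 3063) = 25514*(47/3 - 3063) = 25514*(-9142/3) = -233248988/3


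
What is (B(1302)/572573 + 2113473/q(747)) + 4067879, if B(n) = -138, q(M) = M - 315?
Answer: 335802078809519/82450512 ≈ 4.0728e+6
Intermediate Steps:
q(M) = -315 + M
(B(1302)/572573 + 2113473/q(747)) + 4067879 = (-138/572573 + 2113473/(-315 + 747)) + 4067879 = (-138*1/572573 + 2113473/432) + 4067879 = (-138/572573 + 2113473*(1/432)) + 4067879 = (-138/572573 + 704491/144) + 4067879 = 403372505471/82450512 + 4067879 = 335802078809519/82450512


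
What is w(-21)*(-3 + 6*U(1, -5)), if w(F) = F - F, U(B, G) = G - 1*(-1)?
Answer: 0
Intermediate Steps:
U(B, G) = 1 + G (U(B, G) = G + 1 = 1 + G)
w(F) = 0
w(-21)*(-3 + 6*U(1, -5)) = 0*(-3 + 6*(1 - 5)) = 0*(-3 + 6*(-4)) = 0*(-3 - 24) = 0*(-27) = 0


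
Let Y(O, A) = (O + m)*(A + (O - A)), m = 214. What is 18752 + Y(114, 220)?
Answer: 56144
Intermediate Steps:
Y(O, A) = O*(214 + O) (Y(O, A) = (O + 214)*(A + (O - A)) = (214 + O)*O = O*(214 + O))
18752 + Y(114, 220) = 18752 + 114*(214 + 114) = 18752 + 114*328 = 18752 + 37392 = 56144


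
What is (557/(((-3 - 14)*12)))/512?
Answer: -557/104448 ≈ -0.0053328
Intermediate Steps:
(557/(((-3 - 14)*12)))/512 = (557/((-17*12)))*(1/512) = (557/(-204))*(1/512) = (557*(-1/204))*(1/512) = -557/204*1/512 = -557/104448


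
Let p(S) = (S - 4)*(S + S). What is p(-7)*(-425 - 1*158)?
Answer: -89782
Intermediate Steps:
p(S) = 2*S*(-4 + S) (p(S) = (-4 + S)*(2*S) = 2*S*(-4 + S))
p(-7)*(-425 - 1*158) = (2*(-7)*(-4 - 7))*(-425 - 1*158) = (2*(-7)*(-11))*(-425 - 158) = 154*(-583) = -89782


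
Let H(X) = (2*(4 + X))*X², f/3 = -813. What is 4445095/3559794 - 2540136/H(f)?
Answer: 7154702796211813/5729344324739910 ≈ 1.2488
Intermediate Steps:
f = -2439 (f = 3*(-813) = -2439)
H(X) = X²*(8 + 2*X) (H(X) = (8 + 2*X)*X² = X²*(8 + 2*X))
4445095/3559794 - 2540136/H(f) = 4445095/3559794 - 2540136*1/(11897442*(4 - 2439)) = 4445095*(1/3559794) - 2540136/(2*5948721*(-2435)) = 4445095/3559794 - 2540136/(-28970271270) = 4445095/3559794 - 2540136*(-1/28970271270) = 4445095/3559794 + 423356/4828378545 = 7154702796211813/5729344324739910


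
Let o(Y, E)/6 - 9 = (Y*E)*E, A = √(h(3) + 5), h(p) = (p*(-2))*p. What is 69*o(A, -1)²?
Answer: 168912 + 44712*I*√13 ≈ 1.6891e+5 + 1.6121e+5*I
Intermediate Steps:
h(p) = -2*p² (h(p) = (-2*p)*p = -2*p²)
A = I*√13 (A = √(-2*3² + 5) = √(-2*9 + 5) = √(-18 + 5) = √(-13) = I*√13 ≈ 3.6056*I)
o(Y, E) = 54 + 6*Y*E² (o(Y, E) = 54 + 6*((Y*E)*E) = 54 + 6*((E*Y)*E) = 54 + 6*(Y*E²) = 54 + 6*Y*E²)
69*o(A, -1)² = 69*(54 + 6*(I*√13)*(-1)²)² = 69*(54 + 6*(I*√13)*1)² = 69*(54 + 6*I*√13)²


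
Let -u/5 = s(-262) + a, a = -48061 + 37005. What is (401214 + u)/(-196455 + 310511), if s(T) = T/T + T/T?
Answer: 114121/28514 ≈ 4.0023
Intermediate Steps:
a = -11056
s(T) = 2 (s(T) = 1 + 1 = 2)
u = 55270 (u = -5*(2 - 11056) = -5*(-11054) = 55270)
(401214 + u)/(-196455 + 310511) = (401214 + 55270)/(-196455 + 310511) = 456484/114056 = 456484*(1/114056) = 114121/28514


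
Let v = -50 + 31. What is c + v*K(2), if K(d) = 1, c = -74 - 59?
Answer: -152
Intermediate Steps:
c = -133
v = -19
c + v*K(2) = -133 - 19*1 = -133 - 19 = -152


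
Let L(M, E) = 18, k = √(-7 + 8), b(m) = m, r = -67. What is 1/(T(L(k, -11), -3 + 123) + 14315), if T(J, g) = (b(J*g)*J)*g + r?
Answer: 1/4679848 ≈ 2.1368e-7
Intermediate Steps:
k = 1 (k = √1 = 1)
T(J, g) = -67 + J²*g² (T(J, g) = ((J*g)*J)*g - 67 = (g*J²)*g - 67 = J²*g² - 67 = -67 + J²*g²)
1/(T(L(k, -11), -3 + 123) + 14315) = 1/((-67 + 18²*(-3 + 123)²) + 14315) = 1/((-67 + 324*120²) + 14315) = 1/((-67 + 324*14400) + 14315) = 1/((-67 + 4665600) + 14315) = 1/(4665533 + 14315) = 1/4679848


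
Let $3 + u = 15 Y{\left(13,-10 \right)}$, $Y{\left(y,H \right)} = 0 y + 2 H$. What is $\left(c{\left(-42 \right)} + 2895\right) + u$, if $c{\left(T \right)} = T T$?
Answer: $4356$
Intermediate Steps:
$Y{\left(y,H \right)} = 2 H$ ($Y{\left(y,H \right)} = 0 + 2 H = 2 H$)
$c{\left(T \right)} = T^{2}$
$u = -303$ ($u = -3 + 15 \cdot 2 \left(-10\right) = -3 + 15 \left(-20\right) = -3 - 300 = -303$)
$\left(c{\left(-42 \right)} + 2895\right) + u = \left(\left(-42\right)^{2} + 2895\right) - 303 = \left(1764 + 2895\right) - 303 = 4659 - 303 = 4356$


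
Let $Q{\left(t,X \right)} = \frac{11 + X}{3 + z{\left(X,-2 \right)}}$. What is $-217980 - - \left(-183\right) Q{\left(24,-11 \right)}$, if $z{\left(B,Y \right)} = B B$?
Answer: $-217980$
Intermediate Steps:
$z{\left(B,Y \right)} = B^{2}$
$Q{\left(t,X \right)} = \frac{11 + X}{3 + X^{2}}$
$-217980 - - \left(-183\right) Q{\left(24,-11 \right)} = -217980 - - \left(-183\right) \frac{11 - 11}{3 + \left(-11\right)^{2}} = -217980 - - \left(-183\right) \frac{1}{3 + 121} \cdot 0 = -217980 - - \left(-183\right) \frac{1}{124} \cdot 0 = -217980 - - \left(-183\right) 0 = -217980 - \left(-1\right) 0 = -217980 - 0 = -217980 + 0 = -217980$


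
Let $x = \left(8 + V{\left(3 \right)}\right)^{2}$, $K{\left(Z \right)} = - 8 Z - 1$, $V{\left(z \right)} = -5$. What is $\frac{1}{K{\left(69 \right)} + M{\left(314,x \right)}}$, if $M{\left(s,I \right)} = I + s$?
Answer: $- \frac{1}{230} \approx -0.0043478$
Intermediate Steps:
$K{\left(Z \right)} = -1 - 8 Z$
$x = 9$ ($x = \left(8 - 5\right)^{2} = 3^{2} = 9$)
$\frac{1}{K{\left(69 \right)} + M{\left(314,x \right)}} = \frac{1}{\left(-1 - 552\right) + \left(9 + 314\right)} = \frac{1}{\left(-1 - 552\right) + 323} = \frac{1}{-553 + 323} = \frac{1}{-230} = - \frac{1}{230}$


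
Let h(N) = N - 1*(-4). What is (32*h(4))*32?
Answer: 8192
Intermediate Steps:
h(N) = 4 + N (h(N) = N + 4 = 4 + N)
(32*h(4))*32 = (32*(4 + 4))*32 = (32*8)*32 = 256*32 = 8192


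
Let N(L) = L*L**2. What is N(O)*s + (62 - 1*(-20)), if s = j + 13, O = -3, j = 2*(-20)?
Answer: 811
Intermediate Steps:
j = -40
N(L) = L**3
s = -27 (s = -40 + 13 = -27)
N(O)*s + (62 - 1*(-20)) = (-3)**3*(-27) + (62 - 1*(-20)) = -27*(-27) + (62 + 20) = 729 + 82 = 811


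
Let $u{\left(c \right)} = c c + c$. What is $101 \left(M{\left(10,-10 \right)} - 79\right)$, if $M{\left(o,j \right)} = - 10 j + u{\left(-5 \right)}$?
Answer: $4141$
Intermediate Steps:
$u{\left(c \right)} = c + c^{2}$ ($u{\left(c \right)} = c^{2} + c = c + c^{2}$)
$M{\left(o,j \right)} = 20 - 10 j$ ($M{\left(o,j \right)} = - 10 j - 5 \left(1 - 5\right) = - 10 j - -20 = - 10 j + 20 = 20 - 10 j$)
$101 \left(M{\left(10,-10 \right)} - 79\right) = 101 \left(\left(20 - -100\right) - 79\right) = 101 \left(\left(20 + 100\right) - 79\right) = 101 \left(120 - 79\right) = 101 \cdot 41 = 4141$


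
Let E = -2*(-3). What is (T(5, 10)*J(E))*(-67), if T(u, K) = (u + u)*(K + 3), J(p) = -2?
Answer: 17420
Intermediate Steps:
E = 6
T(u, K) = 2*u*(3 + K) (T(u, K) = (2*u)*(3 + K) = 2*u*(3 + K))
(T(5, 10)*J(E))*(-67) = ((2*5*(3 + 10))*(-2))*(-67) = ((2*5*13)*(-2))*(-67) = (130*(-2))*(-67) = -260*(-67) = 17420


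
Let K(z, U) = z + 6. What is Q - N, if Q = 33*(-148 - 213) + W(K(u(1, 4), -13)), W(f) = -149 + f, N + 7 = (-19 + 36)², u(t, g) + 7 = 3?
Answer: -12342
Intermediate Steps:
u(t, g) = -4 (u(t, g) = -7 + 3 = -4)
N = 282 (N = -7 + (-19 + 36)² = -7 + 17² = -7 + 289 = 282)
K(z, U) = 6 + z
Q = -12060 (Q = 33*(-148 - 213) + (-149 + (6 - 4)) = 33*(-361) + (-149 + 2) = -11913 - 147 = -12060)
Q - N = -12060 - 1*282 = -12060 - 282 = -12342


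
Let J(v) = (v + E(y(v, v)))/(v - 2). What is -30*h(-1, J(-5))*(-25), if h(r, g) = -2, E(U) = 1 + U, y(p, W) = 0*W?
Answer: -1500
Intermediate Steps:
y(p, W) = 0
J(v) = (1 + v)/(-2 + v) (J(v) = (v + (1 + 0))/(v - 2) = (v + 1)/(-2 + v) = (1 + v)/(-2 + v))
-30*h(-1, J(-5))*(-25) = -30*(-2)*(-25) = 60*(-25) = -1500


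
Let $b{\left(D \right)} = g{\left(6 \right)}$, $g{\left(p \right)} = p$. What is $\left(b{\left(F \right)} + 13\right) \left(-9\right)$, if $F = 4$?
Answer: $-171$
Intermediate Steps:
$b{\left(D \right)} = 6$
$\left(b{\left(F \right)} + 13\right) \left(-9\right) = \left(6 + 13\right) \left(-9\right) = 19 \left(-9\right) = -171$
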